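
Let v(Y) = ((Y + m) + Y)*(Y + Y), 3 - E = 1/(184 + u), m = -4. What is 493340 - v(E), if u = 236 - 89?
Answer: 54049514300/109561 ≈ 4.9333e+5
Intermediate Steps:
u = 147
E = 992/331 (E = 3 - 1/(184 + 147) = 3 - 1/331 = 992/331 ≈ 2.9970)
v(Y) = 2*Y*(-4 + 2*Y) (v(Y) = ((Y - 4) + Y)*(Y + Y) = ((-4 + Y) + Y)*(2*Y) = (-4 + 2*Y)*(2*Y) = 2*Y*(-4 + 2*Y))
493340 - v(E) = 493340 - 4*992*(-2 + 992/331)/331 = 493340 - 4*992*330/(331*331) = 493340 - 1*1309440/109561 = 493340 - 1309440/109561 = 54049514300/109561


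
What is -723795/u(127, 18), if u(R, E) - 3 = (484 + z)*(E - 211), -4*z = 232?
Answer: 48253/5481 ≈ 8.8037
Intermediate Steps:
z = -58 (z = -1/4*232 = -58)
u(R, E) = -89883 + 426*E (u(R, E) = 3 + (484 - 58)*(E - 211) = 3 + 426*(-211 + E) = 3 + (-89886 + 426*E) = -89883 + 426*E)
-723795/u(127, 18) = -723795/(-89883 + 426*18) = -723795/(-89883 + 7668) = -723795/(-82215) = -723795*(-1/82215) = 48253/5481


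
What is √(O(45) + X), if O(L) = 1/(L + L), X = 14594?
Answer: √13134610/30 ≈ 120.81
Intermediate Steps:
O(L) = 1/(2*L)
√(O(45) + X) = √((½)/45 + 14594) = √((½)*(1/45) + 14594) = √(1/90 + 14594) = √(1313461/90) = √13134610/30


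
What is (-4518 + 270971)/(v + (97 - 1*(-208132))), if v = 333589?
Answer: 266453/541818 ≈ 0.49178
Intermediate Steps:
(-4518 + 270971)/(v + (97 - 1*(-208132))) = (-4518 + 270971)/(333589 + (97 - 1*(-208132))) = 266453/(333589 + (97 + 208132)) = 266453/(333589 + 208229) = 266453/541818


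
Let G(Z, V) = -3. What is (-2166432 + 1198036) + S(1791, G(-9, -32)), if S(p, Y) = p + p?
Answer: -964814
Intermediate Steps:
S(p, Y) = 2*p
(-2166432 + 1198036) + S(1791, G(-9, -32)) = (-2166432 + 1198036) + 2*1791 = -968396 + 3582 = -964814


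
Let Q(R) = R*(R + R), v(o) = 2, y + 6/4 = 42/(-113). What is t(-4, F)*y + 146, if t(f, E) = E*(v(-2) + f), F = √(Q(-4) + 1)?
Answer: 146 + 423*√33/113 ≈ 167.50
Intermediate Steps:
y = -423/226 (y = -3/2 + 42/(-113) = -3/2 + 42*(-1/113) = -3/2 - 42/113 = -423/226 ≈ -1.8717)
Q(R) = 2*R² (Q(R) = R*(2*R) = 2*R²)
F = √33 (F = √(2*(-4)² + 1) = √(2*16 + 1) = √(32 + 1) = √33 ≈ 5.7446)
t(f, E) = E*(2 + f)
t(-4, F)*y + 146 = (√33*(2 - 4))*(-423/226) + 146 = (√33*(-2))*(-423/226) + 146 = -2*√33*(-423/226) + 146 = 423*√33/113 + 146 = 146 + 423*√33/113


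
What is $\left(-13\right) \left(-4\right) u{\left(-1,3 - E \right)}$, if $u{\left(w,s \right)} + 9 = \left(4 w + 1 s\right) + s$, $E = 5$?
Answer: $-884$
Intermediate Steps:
$u{\left(w,s \right)} = -9 + 2 s + 4 w$ ($u{\left(w,s \right)} = -9 + \left(\left(4 w + 1 s\right) + s\right) = -9 + \left(\left(4 w + s\right) + s\right) = -9 + \left(\left(s + 4 w\right) + s\right) = -9 + \left(2 s + 4 w\right) = -9 + 2 s + 4 w$)
$\left(-13\right) \left(-4\right) u{\left(-1,3 - E \right)} = \left(-13\right) \left(-4\right) \left(-9 + 2 \left(3 - 5\right) + 4 \left(-1\right)\right) = 52 \left(-9 + 2 \left(3 - 5\right) - 4\right) = 52 \left(-9 + 2 \left(-2\right) - 4\right) = 52 \left(-9 - 4 - 4\right) = 52 \left(-17\right) = -884$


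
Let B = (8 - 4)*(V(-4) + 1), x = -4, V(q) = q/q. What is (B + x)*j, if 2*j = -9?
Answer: -18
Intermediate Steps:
V(q) = 1
B = 8 (B = (8 - 4)*(1 + 1) = 4*2 = 8)
j = -9/2 (j = (½)*(-9) = -9/2 ≈ -4.5000)
(B + x)*j = (8 - 4)*(-9/2) = 4*(-9/2) = -18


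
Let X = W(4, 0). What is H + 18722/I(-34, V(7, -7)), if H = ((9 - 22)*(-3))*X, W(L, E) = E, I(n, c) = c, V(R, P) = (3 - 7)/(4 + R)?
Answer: -102971/2 ≈ -51486.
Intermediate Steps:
V(R, P) = -4/(4 + R)
X = 0
H = 0 (H = ((9 - 22)*(-3))*0 = -13*(-3)*0 = 39*0 = 0)
H + 18722/I(-34, V(7, -7)) = 0 + 18722/((-4/(4 + 7))) = 0 + 18722/((-4/11)) = 0 + 18722/((-4*1/11)) = 0 + 18722/(-4/11) = 0 + 18722*(-11/4) = 0 - 102971/2 = -102971/2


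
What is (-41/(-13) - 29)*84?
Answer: -28224/13 ≈ -2171.1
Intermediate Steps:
(-41/(-13) - 29)*84 = (-41*(-1/13) - 29)*84 = (41/13 - 29)*84 = -336/13*84 = -28224/13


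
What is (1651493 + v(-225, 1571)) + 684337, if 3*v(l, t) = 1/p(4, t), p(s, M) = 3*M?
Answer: 33026300371/14139 ≈ 2.3358e+6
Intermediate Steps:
v(l, t) = 1/(9*t) (v(l, t) = 1/(3*((3*t))) = (1/(3*t))/3 = 1/(9*t))
(1651493 + v(-225, 1571)) + 684337 = (1651493 + (⅑)/1571) + 684337 = (1651493 + (⅑)*(1/1571)) + 684337 = (1651493 + 1/14139) + 684337 = 23350459528/14139 + 684337 = 33026300371/14139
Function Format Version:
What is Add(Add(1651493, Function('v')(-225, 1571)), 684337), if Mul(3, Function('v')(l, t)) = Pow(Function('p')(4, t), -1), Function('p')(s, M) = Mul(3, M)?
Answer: Rational(33026300371, 14139) ≈ 2.3358e+6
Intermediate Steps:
Function('v')(l, t) = Mul(Rational(1, 9), Pow(t, -1)) (Function('v')(l, t) = Mul(Rational(1, 3), Pow(Mul(3, t), -1)) = Mul(Rational(1, 3), Mul(Rational(1, 3), Pow(t, -1))) = Mul(Rational(1, 9), Pow(t, -1)))
Add(Add(1651493, Function('v')(-225, 1571)), 684337) = Add(Add(1651493, Mul(Rational(1, 9), Pow(1571, -1))), 684337) = Add(Add(1651493, Mul(Rational(1, 9), Rational(1, 1571))), 684337) = Add(Add(1651493, Rational(1, 14139)), 684337) = Add(Rational(23350459528, 14139), 684337) = Rational(33026300371, 14139)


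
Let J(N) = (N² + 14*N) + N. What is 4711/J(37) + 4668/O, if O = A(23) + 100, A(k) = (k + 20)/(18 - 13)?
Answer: 15821411/348244 ≈ 45.432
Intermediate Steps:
A(k) = 4 + k/5 (A(k) = (20 + k)/5 = (20 + k)*(⅕) = 4 + k/5)
O = 543/5 (O = (4 + (⅕)*23) + 100 = (4 + 23/5) + 100 = 43/5 + 100 = 543/5 ≈ 108.60)
J(N) = N² + 15*N
4711/J(37) + 4668/O = 4711/((37*(15 + 37))) + 4668/(543/5) = 4711/((37*52)) + 4668*(5/543) = 4711/1924 + 7780/181 = 15821411/348244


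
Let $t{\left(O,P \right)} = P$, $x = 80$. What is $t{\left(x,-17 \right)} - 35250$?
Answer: $-35267$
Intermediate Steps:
$t{\left(x,-17 \right)} - 35250 = -17 - 35250 = -35267$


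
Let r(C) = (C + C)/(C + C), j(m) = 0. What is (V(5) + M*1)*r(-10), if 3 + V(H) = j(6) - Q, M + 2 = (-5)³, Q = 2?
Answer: -132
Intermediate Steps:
r(C) = 1 (r(C) = (2*C)/((2*C)) = (2*C)*(1/(2*C)) = 1)
M = -127 (M = -2 + (-5)³ = -2 - 125 = -127)
V(H) = -5 (V(H) = -3 + (0 - 1*2) = -3 + (0 - 2) = -3 - 2 = -5)
(V(5) + M*1)*r(-10) = (-5 - 127*1)*1 = (-5 - 127)*1 = -132*1 = -132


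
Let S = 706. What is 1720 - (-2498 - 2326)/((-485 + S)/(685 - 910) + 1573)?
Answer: 76182035/44213 ≈ 1723.1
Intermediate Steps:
1720 - (-2498 - 2326)/((-485 + S)/(685 - 910) + 1573) = 1720 - (-2498 - 2326)/((-485 + 706)/(685 - 910) + 1573) = 1720 - (-4824)/(221/(-225) + 1573) = 1720 - (-4824)/(221*(-1/225) + 1573) = 1720 - (-4824)/(-221/225 + 1573) = 1720 - (-4824)/353704/225 = 1720 - (-4824)*225/353704 = 1720 - 1*(-135675/44213) = 1720 + 135675/44213 = 76182035/44213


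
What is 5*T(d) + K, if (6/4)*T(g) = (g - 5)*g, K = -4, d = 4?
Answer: -52/3 ≈ -17.333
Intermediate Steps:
T(g) = 2*g*(-5 + g)/3 (T(g) = 2*((g - 5)*g)/3 = 2*((-5 + g)*g)/3 = 2*(g*(-5 + g))/3 = 2*g*(-5 + g)/3)
5*T(d) + K = 5*((⅔)*4*(-5 + 4)) - 4 = 5*((⅔)*4*(-1)) - 4 = 5*(-8/3) - 4 = -40/3 - 4 = -52/3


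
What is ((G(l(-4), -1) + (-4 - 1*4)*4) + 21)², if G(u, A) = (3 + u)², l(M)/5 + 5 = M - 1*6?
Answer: 26759929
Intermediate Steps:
l(M) = -55 + 5*M (l(M) = -25 + 5*(M - 1*6) = -25 + 5*(M - 6) = -25 + 5*(-6 + M) = -25 + (-30 + 5*M) = -55 + 5*M)
((G(l(-4), -1) + (-4 - 1*4)*4) + 21)² = (((3 + (-55 + 5*(-4)))² + (-4 - 1*4)*4) + 21)² = (((3 + (-55 - 20))² + (-4 - 4)*4) + 21)² = (((3 - 75)² - 8*4) + 21)² = (((-72)² - 32) + 21)² = ((5184 - 32) + 21)² = (5152 + 21)² = 5173² = 26759929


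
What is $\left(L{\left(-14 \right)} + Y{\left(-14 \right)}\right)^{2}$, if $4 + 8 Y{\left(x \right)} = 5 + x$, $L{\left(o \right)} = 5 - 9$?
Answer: $\frac{2025}{64} \approx 31.641$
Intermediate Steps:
$L{\left(o \right)} = -4$ ($L{\left(o \right)} = 5 - 9 = -4$)
$Y{\left(x \right)} = \frac{1}{8} + \frac{x}{8}$ ($Y{\left(x \right)} = - \frac{1}{2} + \frac{5 + x}{8} = - \frac{1}{2} + \left(\frac{5}{8} + \frac{x}{8}\right) = \frac{1}{8} + \frac{x}{8}$)
$\left(L{\left(-14 \right)} + Y{\left(-14 \right)}\right)^{2} = \left(-4 + \left(\frac{1}{8} + \frac{1}{8} \left(-14\right)\right)\right)^{2} = \left(-4 + \left(\frac{1}{8} - \frac{7}{4}\right)\right)^{2} = \left(-4 - \frac{13}{8}\right)^{2} = \left(- \frac{45}{8}\right)^{2} = \frac{2025}{64}$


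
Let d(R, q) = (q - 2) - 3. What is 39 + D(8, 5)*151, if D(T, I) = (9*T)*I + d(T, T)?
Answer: 54852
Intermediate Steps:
d(R, q) = -5 + q (d(R, q) = (-2 + q) - 3 = -5 + q)
D(T, I) = -5 + T + 9*I*T (D(T, I) = (9*T)*I + (-5 + T) = 9*I*T + (-5 + T) = -5 + T + 9*I*T)
39 + D(8, 5)*151 = 39 + (-5 + 8 + 9*5*8)*151 = 39 + (-5 + 8 + 360)*151 = 39 + 363*151 = 39 + 54813 = 54852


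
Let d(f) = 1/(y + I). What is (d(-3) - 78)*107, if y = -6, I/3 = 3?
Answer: -24931/3 ≈ -8310.3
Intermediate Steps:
I = 9 (I = 3*3 = 9)
d(f) = ⅓ (d(f) = 1/(-6 + 9) = 1/3 = ⅓)
(d(-3) - 78)*107 = (⅓ - 78)*107 = -233/3*107 = -24931/3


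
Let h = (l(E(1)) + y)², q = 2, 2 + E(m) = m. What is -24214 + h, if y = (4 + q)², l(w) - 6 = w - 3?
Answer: -22770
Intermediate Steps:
E(m) = -2 + m
l(w) = 3 + w (l(w) = 6 + (w - 3) = 6 + (-3 + w) = 3 + w)
y = 36 (y = (4 + 2)² = 6² = 36)
h = 1444 (h = ((3 + (-2 + 1)) + 36)² = ((3 - 1) + 36)² = (2 + 36)² = 38² = 1444)
-24214 + h = -24214 + 1444 = -22770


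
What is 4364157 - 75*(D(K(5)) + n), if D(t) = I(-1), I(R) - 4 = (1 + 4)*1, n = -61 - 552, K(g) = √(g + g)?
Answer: 4409457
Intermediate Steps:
K(g) = √2*√g (K(g) = √(2*g) = √2*√g)
n = -613
I(R) = 9 (I(R) = 4 + (1 + 4)*1 = 4 + 5*1 = 4 + 5 = 9)
D(t) = 9
4364157 - 75*(D(K(5)) + n) = 4364157 - 75*(9 - 613) = 4364157 - 75*(-604) = 4364157 - 1*(-45300) = 4364157 + 45300 = 4409457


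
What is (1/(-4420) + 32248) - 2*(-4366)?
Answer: 181131599/4420 ≈ 40980.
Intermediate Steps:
(1/(-4420) + 32248) - 2*(-4366) = (-1/4420 + 32248) + 8732 = 142536159/4420 + 8732 = 181131599/4420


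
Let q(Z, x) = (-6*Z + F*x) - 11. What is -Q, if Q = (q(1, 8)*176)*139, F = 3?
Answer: -171248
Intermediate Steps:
q(Z, x) = -11 - 6*Z + 3*x (q(Z, x) = (-6*Z + 3*x) - 11 = -11 - 6*Z + 3*x)
Q = 171248 (Q = ((-11 - 6*1 + 3*8)*176)*139 = ((-11 - 6 + 24)*176)*139 = (7*176)*139 = 1232*139 = 171248)
-Q = -1*171248 = -171248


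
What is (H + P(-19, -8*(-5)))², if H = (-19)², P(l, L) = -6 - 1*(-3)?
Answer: 128164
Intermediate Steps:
P(l, L) = -3 (P(l, L) = -6 + 3 = -3)
H = 361
(H + P(-19, -8*(-5)))² = (361 - 3)² = 358² = 128164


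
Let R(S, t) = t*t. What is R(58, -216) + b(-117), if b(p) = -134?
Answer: 46522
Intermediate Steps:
R(S, t) = t²
R(58, -216) + b(-117) = (-216)² - 134 = 46656 - 134 = 46522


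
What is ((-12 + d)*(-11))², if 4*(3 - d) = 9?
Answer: 245025/16 ≈ 15314.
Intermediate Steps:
d = ¾ (d = 3 - ¼*9 = 3 - 9/4 = ¾ ≈ 0.75000)
((-12 + d)*(-11))² = ((-12 + ¾)*(-11))² = (-45/4*(-11))² = (495/4)² = 245025/16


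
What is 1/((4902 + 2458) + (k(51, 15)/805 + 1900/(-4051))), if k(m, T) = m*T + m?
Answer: 3261055/24003140916 ≈ 0.00013586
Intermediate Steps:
k(m, T) = m + T*m (k(m, T) = T*m + m = m + T*m)
1/((4902 + 2458) + (k(51, 15)/805 + 1900/(-4051))) = 1/((4902 + 2458) + ((51*(1 + 15))/805 + 1900/(-4051))) = 1/(7360 + ((51*16)*(1/805) + 1900*(-1/4051))) = 1/(7360 + (816*(1/805) - 1900/4051)) = 1/(7360 + (816/805 - 1900/4051)) = 1/(7360 + 1776116/3261055) = 1/(24003140916/3261055) = 3261055/24003140916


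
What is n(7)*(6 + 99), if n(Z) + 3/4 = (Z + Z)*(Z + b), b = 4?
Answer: 64365/4 ≈ 16091.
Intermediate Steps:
n(Z) = -¾ + 2*Z*(4 + Z) (n(Z) = -¾ + (Z + Z)*(Z + 4) = -¾ + (2*Z)*(4 + Z) = -¾ + 2*Z*(4 + Z))
n(7)*(6 + 99) = (-¾ + 2*7² + 8*7)*(6 + 99) = (-¾ + 2*49 + 56)*105 = (-¾ + 98 + 56)*105 = (613/4)*105 = 64365/4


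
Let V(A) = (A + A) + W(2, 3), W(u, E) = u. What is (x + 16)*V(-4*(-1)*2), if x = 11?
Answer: 486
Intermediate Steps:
V(A) = 2 + 2*A (V(A) = (A + A) + 2 = 2*A + 2 = 2 + 2*A)
(x + 16)*V(-4*(-1)*2) = (11 + 16)*(2 + 2*(-4*(-1)*2)) = 27*(2 + 2*(4*2)) = 27*(2 + 2*8) = 27*(2 + 16) = 27*18 = 486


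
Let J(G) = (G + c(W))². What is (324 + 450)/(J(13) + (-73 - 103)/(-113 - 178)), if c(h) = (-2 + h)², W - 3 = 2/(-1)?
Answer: 112617/28606 ≈ 3.9368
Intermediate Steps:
W = 1 (W = 3 + 2/(-1) = 3 + 2*(-1) = 3 - 2 = 1)
J(G) = (1 + G)² (J(G) = (G + (-2 + 1)²)² = (G + (-1)²)² = (G + 1)² = (1 + G)²)
(324 + 450)/(J(13) + (-73 - 103)/(-113 - 178)) = (324 + 450)/((1 + 13)² + (-73 - 103)/(-113 - 178)) = 774/(14² - 176/(-291)) = 774/(196 - 176*(-1/291)) = 774/(196 + 176/291) = 774/(57212/291) = 774*(291/57212) = 112617/28606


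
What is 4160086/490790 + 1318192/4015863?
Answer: 8676645447949/985472700885 ≈ 8.8046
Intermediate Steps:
4160086/490790 + 1318192/4015863 = 4160086*(1/490790) + 1318192*(1/4015863) = 2080043/245395 + 1318192/4015863 = 8676645447949/985472700885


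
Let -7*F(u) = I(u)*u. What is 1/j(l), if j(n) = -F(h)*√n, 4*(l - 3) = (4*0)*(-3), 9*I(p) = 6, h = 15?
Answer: 7*√3/30 ≈ 0.40415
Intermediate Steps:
I(p) = ⅔ (I(p) = (⅑)*6 = ⅔)
l = 3 (l = 3 + ((4*0)*(-3))/4 = 3 + (0*(-3))/4 = 3 + (¼)*0 = 3 + 0 = 3)
F(u) = -2*u/21
j(n) = 10*√n/7 (j(n) = -(-2/21*15)*√n = -(-10)*√n/7 = 10*√n/7)
1/j(l) = 1/(10*√3/7) = 7*√3/30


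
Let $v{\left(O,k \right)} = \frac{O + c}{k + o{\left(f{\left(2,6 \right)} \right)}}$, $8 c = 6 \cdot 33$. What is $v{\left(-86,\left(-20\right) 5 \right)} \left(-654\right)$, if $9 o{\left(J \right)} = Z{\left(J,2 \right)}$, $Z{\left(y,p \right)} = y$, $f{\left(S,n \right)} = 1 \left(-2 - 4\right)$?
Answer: $- \frac{240345}{604} \approx -397.92$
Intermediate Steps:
$f{\left(S,n \right)} = -6$ ($f{\left(S,n \right)} = 1 \left(-6\right) = -6$)
$o{\left(J \right)} = \frac{J}{9}$
$c = \frac{99}{4}$ ($c = \frac{6 \cdot 33}{8} = \frac{1}{8} \cdot 198 = \frac{99}{4} \approx 24.75$)
$v{\left(O,k \right)} = \frac{\frac{99}{4} + O}{- \frac{2}{3} + k}$ ($v{\left(O,k \right)} = \frac{O + \frac{99}{4}}{k + \frac{1}{9} \left(-6\right)} = \frac{\frac{99}{4} + O}{k - \frac{2}{3}} = \frac{\frac{99}{4} + O}{- \frac{2}{3} + k}$)
$v{\left(-86,\left(-20\right) 5 \right)} \left(-654\right) = \frac{3 \left(99 + 4 \left(-86\right)\right)}{4 \left(-2 + 3 \left(\left(-20\right) 5\right)\right)} \left(-654\right) = \frac{3 \left(99 - 344\right)}{4 \left(-2 + 3 \left(-100\right)\right)} \left(-654\right) = \frac{3}{4} \frac{1}{-2 - 300} \left(-245\right) \left(-654\right) = \frac{3}{4} \frac{1}{-302} \left(-245\right) \left(-654\right) = \frac{3}{4} \left(- \frac{1}{302}\right) \left(-245\right) \left(-654\right) = \frac{735}{1208} \left(-654\right) = - \frac{240345}{604}$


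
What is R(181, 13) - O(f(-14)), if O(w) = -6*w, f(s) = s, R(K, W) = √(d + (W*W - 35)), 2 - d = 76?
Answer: -84 + 2*√15 ≈ -76.254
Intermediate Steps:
d = -74 (d = 2 - 1*76 = 2 - 76 = -74)
R(K, W) = √(-109 + W²) (R(K, W) = √(-74 + (W*W - 35)) = √(-74 + (W² - 35)) = √(-74 + (-35 + W²)) = √(-109 + W²))
R(181, 13) - O(f(-14)) = √(-109 + 13²) - (-6)*(-14) = √(-109 + 169) - 1*84 = √60 - 84 = 2*√15 - 84 = -84 + 2*√15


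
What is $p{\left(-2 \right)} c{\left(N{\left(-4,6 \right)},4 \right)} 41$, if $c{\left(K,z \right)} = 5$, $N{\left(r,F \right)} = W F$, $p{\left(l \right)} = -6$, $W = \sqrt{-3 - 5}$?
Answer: $-1230$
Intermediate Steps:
$W = 2 i \sqrt{2}$ ($W = \sqrt{-8} = 2 i \sqrt{2} \approx 2.8284 i$)
$N{\left(r,F \right)} = 2 i F \sqrt{2}$ ($N{\left(r,F \right)} = 2 i \sqrt{2} F = 2 i F \sqrt{2}$)
$p{\left(-2 \right)} c{\left(N{\left(-4,6 \right)},4 \right)} 41 = \left(-6\right) 5 \cdot 41 = \left(-30\right) 41 = -1230$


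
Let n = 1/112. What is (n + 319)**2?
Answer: 1276561441/12544 ≈ 1.0177e+5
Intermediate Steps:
n = 1/112 ≈ 0.0089286
(n + 319)**2 = (1/112 + 319)**2 = (35729/112)**2 = 1276561441/12544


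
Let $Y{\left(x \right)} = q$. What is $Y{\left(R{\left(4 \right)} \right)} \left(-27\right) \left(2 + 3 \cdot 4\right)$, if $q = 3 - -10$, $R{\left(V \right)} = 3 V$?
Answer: $-4914$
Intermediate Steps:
$q = 13$ ($q = 3 + 10 = 13$)
$Y{\left(x \right)} = 13$
$Y{\left(R{\left(4 \right)} \right)} \left(-27\right) \left(2 + 3 \cdot 4\right) = 13 \left(-27\right) \left(2 + 3 \cdot 4\right) = - 351 \left(2 + 12\right) = \left(-351\right) 14 = -4914$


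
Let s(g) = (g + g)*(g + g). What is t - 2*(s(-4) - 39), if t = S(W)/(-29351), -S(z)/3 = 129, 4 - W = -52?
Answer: -1467163/29351 ≈ -49.987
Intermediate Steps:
W = 56 (W = 4 - 1*(-52) = 4 + 52 = 56)
S(z) = -387 (S(z) = -3*129 = -387)
t = 387/29351 (t = -387/(-29351) = -387*(-1/29351) = 387/29351 ≈ 0.013185)
s(g) = 4*g² (s(g) = (2*g)*(2*g) = 4*g²)
t - 2*(s(-4) - 39) = 387/29351 - 2*(4*(-4)² - 39) = 387/29351 - 2*(4*16 - 39) = 387/29351 - 2*(64 - 39) = 387/29351 - 2*25 = 387/29351 - 50 = -1467163/29351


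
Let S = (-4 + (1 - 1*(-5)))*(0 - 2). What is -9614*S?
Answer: 38456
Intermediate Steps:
S = -4 (S = (-4 + (1 + 5))*(-2) = (-4 + 6)*(-2) = 2*(-2) = -4)
-9614*S = -9614*(-4) = -506*(-76) = 38456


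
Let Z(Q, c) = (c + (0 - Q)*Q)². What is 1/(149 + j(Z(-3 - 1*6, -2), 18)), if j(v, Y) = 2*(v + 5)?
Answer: 1/13937 ≈ 7.1751e-5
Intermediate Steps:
Z(Q, c) = (c - Q²)² (Z(Q, c) = (c + (-Q)*Q)² = (c - Q²)²)
j(v, Y) = 10 + 2*v (j(v, Y) = 2*(5 + v) = 10 + 2*v)
1/(149 + j(Z(-3 - 1*6, -2), 18)) = 1/(149 + (10 + 2*((-3 - 1*6)² - 1*(-2))²)) = 1/(149 + (10 + 2*((-3 - 6)² + 2)²)) = 1/(149 + (10 + 2*((-9)² + 2)²)) = 1/(149 + (10 + 2*(81 + 2)²)) = 1/(149 + (10 + 2*83²)) = 1/(149 + (10 + 2*6889)) = 1/(149 + (10 + 13778)) = 1/(149 + 13788) = 1/13937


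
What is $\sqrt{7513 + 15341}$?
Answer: $\sqrt{22854} \approx 151.18$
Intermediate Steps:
$\sqrt{7513 + 15341} = \sqrt{22854}$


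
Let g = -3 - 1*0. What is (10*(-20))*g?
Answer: 600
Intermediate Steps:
g = -3 (g = -3 + 0 = -3)
(10*(-20))*g = (10*(-20))*(-3) = -200*(-3) = 600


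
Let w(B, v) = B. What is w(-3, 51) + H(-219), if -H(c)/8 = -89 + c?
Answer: 2461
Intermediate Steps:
H(c) = 712 - 8*c (H(c) = -8*(-89 + c) = 712 - 8*c)
w(-3, 51) + H(-219) = -3 + (712 - 8*(-219)) = -3 + (712 + 1752) = -3 + 2464 = 2461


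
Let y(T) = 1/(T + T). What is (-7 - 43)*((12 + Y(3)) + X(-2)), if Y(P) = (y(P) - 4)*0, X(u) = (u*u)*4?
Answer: -1400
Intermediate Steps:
X(u) = 4*u² (X(u) = u²*4 = 4*u²)
y(T) = 1/(2*T)
Y(P) = 0 (Y(P) = (1/(2*P) - 4)*0 = (-4 + 1/(2*P))*0 = 0)
(-7 - 43)*((12 + Y(3)) + X(-2)) = (-7 - 43)*((12 + 0) + 4*(-2)²) = -50*(12 + 4*4) = -50*(12 + 16) = -50*28 = -1400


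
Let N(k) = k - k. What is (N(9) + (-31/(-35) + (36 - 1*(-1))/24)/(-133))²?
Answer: 4157521/12481358400 ≈ 0.00033310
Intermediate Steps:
N(k) = 0
(N(9) + (-31/(-35) + (36 - 1*(-1))/24)/(-133))² = (0 + (-31/(-35) + (36 - 1*(-1))/24)/(-133))² = (0 + (-31*(-1/35) + (36 + 1)*(1/24))*(-1/133))² = (0 + (31/35 + 37*(1/24))*(-1/133))² = (0 + (31/35 + 37/24)*(-1/133))² = (0 + (2039/840)*(-1/133))² = (0 - 2039/111720)² = (-2039/111720)² = 4157521/12481358400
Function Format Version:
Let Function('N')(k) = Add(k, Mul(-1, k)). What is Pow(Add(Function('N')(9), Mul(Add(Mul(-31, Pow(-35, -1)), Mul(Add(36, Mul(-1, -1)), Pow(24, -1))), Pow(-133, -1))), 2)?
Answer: Rational(4157521, 12481358400) ≈ 0.00033310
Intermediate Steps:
Function('N')(k) = 0
Pow(Add(Function('N')(9), Mul(Add(Mul(-31, Pow(-35, -1)), Mul(Add(36, Mul(-1, -1)), Pow(24, -1))), Pow(-133, -1))), 2) = Pow(Add(0, Mul(Add(Mul(-31, Pow(-35, -1)), Mul(Add(36, Mul(-1, -1)), Pow(24, -1))), Pow(-133, -1))), 2) = Pow(Add(0, Mul(Add(Mul(-31, Rational(-1, 35)), Mul(Add(36, 1), Rational(1, 24))), Rational(-1, 133))), 2) = Pow(Add(0, Mul(Add(Rational(31, 35), Mul(37, Rational(1, 24))), Rational(-1, 133))), 2) = Pow(Add(0, Mul(Add(Rational(31, 35), Rational(37, 24)), Rational(-1, 133))), 2) = Pow(Add(0, Mul(Rational(2039, 840), Rational(-1, 133))), 2) = Pow(Add(0, Rational(-2039, 111720)), 2) = Pow(Rational(-2039, 111720), 2) = Rational(4157521, 12481358400)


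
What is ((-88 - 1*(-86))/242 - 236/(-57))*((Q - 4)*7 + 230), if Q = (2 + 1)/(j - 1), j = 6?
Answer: 29382469/34485 ≈ 852.04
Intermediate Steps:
Q = ⅗ (Q = (2 + 1)/(6 - 1) = 3/5 = 3*(⅕) = ⅗ ≈ 0.60000)
((-88 - 1*(-86))/242 - 236/(-57))*((Q - 4)*7 + 230) = ((-88 - 1*(-86))/242 - 236/(-57))*((⅗ - 4)*7 + 230) = ((-88 + 86)*(1/242) - 236*(-1/57))*(-17/5*7 + 230) = (-2*1/242 + 236/57)*(-119/5 + 230) = (-1/121 + 236/57)*(1031/5) = (28499/6897)*(1031/5) = 29382469/34485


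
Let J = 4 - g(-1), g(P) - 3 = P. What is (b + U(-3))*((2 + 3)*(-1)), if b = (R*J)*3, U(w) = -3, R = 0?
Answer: 15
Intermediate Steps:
g(P) = 3 + P
J = 2 (J = 4 - (3 - 1) = 4 - 1*2 = 4 - 2 = 2)
b = 0 (b = (0*2)*3 = 0*3 = 0)
(b + U(-3))*((2 + 3)*(-1)) = (0 - 3)*((2 + 3)*(-1)) = -15*(-1) = -3*(-5) = 15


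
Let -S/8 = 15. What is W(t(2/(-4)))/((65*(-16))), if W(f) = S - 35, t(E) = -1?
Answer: 31/208 ≈ 0.14904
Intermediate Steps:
S = -120 (S = -8*15 = -120)
W(f) = -155 (W(f) = -120 - 35 = -155)
W(t(2/(-4)))/((65*(-16))) = -155/(65*(-16)) = -155/(-1040) = -155*(-1/1040) = 31/208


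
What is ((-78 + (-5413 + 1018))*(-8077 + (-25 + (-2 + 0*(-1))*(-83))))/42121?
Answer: 35497728/42121 ≈ 842.76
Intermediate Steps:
((-78 + (-5413 + 1018))*(-8077 + (-25 + (-2 + 0*(-1))*(-83))))/42121 = ((-78 - 4395)*(-8077 + (-25 + (-2 + 0)*(-83))))*(1/42121) = -4473*(-8077 + (-25 - 2*(-83)))*(1/42121) = -4473*(-8077 + (-25 + 166))*(1/42121) = -4473*(-8077 + 141)*(1/42121) = -4473*(-7936)*(1/42121) = 35497728*(1/42121) = 35497728/42121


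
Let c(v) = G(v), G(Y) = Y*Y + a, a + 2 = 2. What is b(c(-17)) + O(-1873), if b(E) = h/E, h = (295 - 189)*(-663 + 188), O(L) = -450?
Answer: -180400/289 ≈ -624.22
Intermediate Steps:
a = 0 (a = -2 + 2 = 0)
G(Y) = Y² (G(Y) = Y*Y + 0 = Y² + 0 = Y²)
c(v) = v²
h = -50350 (h = 106*(-475) = -50350)
b(E) = -50350/E
b(c(-17)) + O(-1873) = -50350/((-17)²) - 450 = -50350/289 - 450 = -180400/289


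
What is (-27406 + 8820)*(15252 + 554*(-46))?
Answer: 190171952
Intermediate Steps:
(-27406 + 8820)*(15252 + 554*(-46)) = -18586*(15252 - 25484) = -18586*(-10232) = 190171952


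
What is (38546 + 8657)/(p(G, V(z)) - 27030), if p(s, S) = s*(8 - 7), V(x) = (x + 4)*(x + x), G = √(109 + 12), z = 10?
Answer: -47203/27019 ≈ -1.7470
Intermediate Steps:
G = 11 (G = √121 = 11)
V(x) = 2*x*(4 + x) (V(x) = (4 + x)*(2*x) = 2*x*(4 + x))
p(s, S) = s (p(s, S) = s*1 = s)
(38546 + 8657)/(p(G, V(z)) - 27030) = (38546 + 8657)/(11 - 27030) = 47203/(-27019) = 47203*(-1/27019) = -47203/27019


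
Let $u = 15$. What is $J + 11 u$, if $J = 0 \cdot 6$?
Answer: $165$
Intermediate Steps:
$J = 0$
$J + 11 u = 0 + 11 \cdot 15 = 0 + 165 = 165$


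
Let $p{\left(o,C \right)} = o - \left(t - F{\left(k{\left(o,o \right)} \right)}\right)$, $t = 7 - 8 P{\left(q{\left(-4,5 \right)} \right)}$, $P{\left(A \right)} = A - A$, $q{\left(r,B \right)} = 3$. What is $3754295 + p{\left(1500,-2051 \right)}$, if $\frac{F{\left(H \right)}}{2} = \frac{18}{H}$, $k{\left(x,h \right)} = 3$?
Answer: $3755800$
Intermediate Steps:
$F{\left(H \right)} = \frac{36}{H}$ ($F{\left(H \right)} = 2 \frac{18}{H} = \frac{36}{H}$)
$P{\left(A \right)} = 0$
$t = 7$ ($t = 7 - 0 = 7 + 0 = 7$)
$p{\left(o,C \right)} = 5 + o$ ($p{\left(o,C \right)} = o + \left(\frac{36}{3} - 7\right) = o + \left(36 \cdot \frac{1}{3} - 7\right) = o + \left(12 - 7\right) = o + 5 = 5 + o$)
$3754295 + p{\left(1500,-2051 \right)} = 3754295 + \left(5 + 1500\right) = 3754295 + 1505 = 3755800$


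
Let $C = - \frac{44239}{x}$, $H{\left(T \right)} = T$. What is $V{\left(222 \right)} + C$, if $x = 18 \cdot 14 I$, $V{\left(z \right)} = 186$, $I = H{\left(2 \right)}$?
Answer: $\frac{49505}{504} \approx 98.224$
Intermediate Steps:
$I = 2$
$x = 504$ ($x = 18 \cdot 14 \cdot 2 = 252 \cdot 2 = 504$)
$C = - \frac{44239}{504} \approx -87.776$
$V{\left(222 \right)} + C = 186 - \frac{44239}{504} = \frac{49505}{504}$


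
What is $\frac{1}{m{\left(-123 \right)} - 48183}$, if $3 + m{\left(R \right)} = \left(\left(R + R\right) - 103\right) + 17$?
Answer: $- \frac{1}{48518} \approx -2.0611 \cdot 10^{-5}$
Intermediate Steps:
$m{\left(R \right)} = -89 + 2 R$ ($m{\left(R \right)} = -3 + \left(\left(\left(R + R\right) - 103\right) + 17\right) = -3 + \left(\left(2 R - 103\right) + 17\right) = -3 + \left(\left(-103 + 2 R\right) + 17\right) = -3 + \left(-86 + 2 R\right) = -89 + 2 R$)
$\frac{1}{m{\left(-123 \right)} - 48183} = \frac{1}{\left(-89 + 2 \left(-123\right)\right) - 48183} = \frac{1}{\left(-89 - 246\right) - 48183} = \frac{1}{-335 - 48183} = \frac{1}{-48518} = - \frac{1}{48518}$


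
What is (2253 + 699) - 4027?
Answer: -1075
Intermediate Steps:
(2253 + 699) - 4027 = 2952 - 4027 = -1075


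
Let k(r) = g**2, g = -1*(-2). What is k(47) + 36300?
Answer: 36304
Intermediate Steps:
g = 2
k(r) = 4 (k(r) = 2**2 = 4)
k(47) + 36300 = 4 + 36300 = 36304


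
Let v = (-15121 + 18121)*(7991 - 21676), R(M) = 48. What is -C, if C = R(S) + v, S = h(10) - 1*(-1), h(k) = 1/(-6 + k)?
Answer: 41054952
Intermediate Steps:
S = 5/4 (S = 1/(-6 + 10) - 1*(-1) = 1/4 + 1 = ¼ + 1 = 5/4 ≈ 1.2500)
v = -41055000 (v = 3000*(-13685) = -41055000)
C = -41054952 (C = 48 - 41055000 = -41054952)
-C = -1*(-41054952) = 41054952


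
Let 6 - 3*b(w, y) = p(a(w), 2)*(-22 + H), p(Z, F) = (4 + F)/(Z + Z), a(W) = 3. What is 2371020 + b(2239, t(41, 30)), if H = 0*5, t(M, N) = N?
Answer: 7113088/3 ≈ 2.3710e+6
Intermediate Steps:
p(Z, F) = (4 + F)/(2*Z) (p(Z, F) = (4 + F)/((2*Z)) = (4 + F)*(1/(2*Z)) = (4 + F)/(2*Z))
H = 0
b(w, y) = 28/3 (b(w, y) = 2 - (1/2)*(4 + 2)/3*(-22 + 0)/3 = 2 - (1/2)*(1/3)*6*(-22)/3 = 2 - (-22)/3 = 2 - 1/3*(-22) = 2 + 22/3 = 28/3)
2371020 + b(2239, t(41, 30)) = 2371020 + 28/3 = 7113088/3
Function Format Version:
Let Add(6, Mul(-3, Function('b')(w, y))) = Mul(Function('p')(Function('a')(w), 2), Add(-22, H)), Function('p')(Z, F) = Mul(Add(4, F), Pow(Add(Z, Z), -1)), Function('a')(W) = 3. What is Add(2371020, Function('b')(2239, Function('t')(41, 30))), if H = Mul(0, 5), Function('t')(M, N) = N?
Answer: Rational(7113088, 3) ≈ 2.3710e+6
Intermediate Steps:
Function('p')(Z, F) = Mul(Rational(1, 2), Pow(Z, -1), Add(4, F)) (Function('p')(Z, F) = Mul(Add(4, F), Pow(Mul(2, Z), -1)) = Mul(Add(4, F), Mul(Rational(1, 2), Pow(Z, -1))) = Mul(Rational(1, 2), Pow(Z, -1), Add(4, F)))
H = 0
Function('b')(w, y) = Rational(28, 3) (Function('b')(w, y) = Add(2, Mul(Rational(-1, 3), Mul(Mul(Rational(1, 2), Pow(3, -1), Add(4, 2)), Add(-22, 0)))) = Add(2, Mul(Rational(-1, 3), Mul(Mul(Rational(1, 2), Rational(1, 3), 6), -22))) = Add(2, Mul(Rational(-1, 3), Mul(1, -22))) = Add(2, Mul(Rational(-1, 3), -22)) = Add(2, Rational(22, 3)) = Rational(28, 3))
Add(2371020, Function('b')(2239, Function('t')(41, 30))) = Add(2371020, Rational(28, 3)) = Rational(7113088, 3)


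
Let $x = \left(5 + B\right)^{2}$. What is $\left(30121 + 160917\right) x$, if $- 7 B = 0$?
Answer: $4775950$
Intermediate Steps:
$B = 0$ ($B = \left(- \frac{1}{7}\right) 0 = 0$)
$x = 25$ ($x = \left(5 + 0\right)^{2} = 5^{2} = 25$)
$\left(30121 + 160917\right) x = \left(30121 + 160917\right) 25 = 191038 \cdot 25 = 4775950$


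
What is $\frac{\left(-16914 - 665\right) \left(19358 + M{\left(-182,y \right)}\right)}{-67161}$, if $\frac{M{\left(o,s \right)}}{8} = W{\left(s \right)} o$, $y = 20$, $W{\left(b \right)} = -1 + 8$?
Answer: $\frac{161129114}{67161} \approx 2399.1$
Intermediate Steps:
$W{\left(b \right)} = 7$
$M{\left(o,s \right)} = 56 o$ ($M{\left(o,s \right)} = 8 \cdot 7 o = 56 o$)
$\frac{\left(-16914 - 665\right) \left(19358 + M{\left(-182,y \right)}\right)}{-67161} = \frac{\left(-16914 - 665\right) \left(19358 + 56 \left(-182\right)\right)}{-67161} = - 17579 \left(19358 - 10192\right) \left(- \frac{1}{67161}\right) = \left(-17579\right) 9166 \left(- \frac{1}{67161}\right) = \left(-161129114\right) \left(- \frac{1}{67161}\right) = \frac{161129114}{67161}$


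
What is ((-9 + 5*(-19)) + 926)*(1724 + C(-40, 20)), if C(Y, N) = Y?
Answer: 1384248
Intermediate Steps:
((-9 + 5*(-19)) + 926)*(1724 + C(-40, 20)) = ((-9 + 5*(-19)) + 926)*(1724 - 40) = ((-9 - 95) + 926)*1684 = (-104 + 926)*1684 = 822*1684 = 1384248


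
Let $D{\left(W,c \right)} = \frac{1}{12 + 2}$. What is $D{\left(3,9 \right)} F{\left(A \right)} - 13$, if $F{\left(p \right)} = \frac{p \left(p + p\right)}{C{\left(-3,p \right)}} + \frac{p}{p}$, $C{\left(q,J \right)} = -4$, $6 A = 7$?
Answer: $- \frac{13081}{1008} \approx -12.977$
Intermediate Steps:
$D{\left(W,c \right)} = \frac{1}{14}$
$A = \frac{7}{6}$ ($A = \frac{1}{6} \cdot 7 = \frac{7}{6} \approx 1.1667$)
$F{\left(p \right)} = 1 - \frac{p^{2}}{2}$ ($F{\left(p \right)} = \frac{p \left(p + p\right)}{-4} + \frac{p}{p} = p 2 p \left(- \frac{1}{4}\right) + 1 = 2 p^{2} \left(- \frac{1}{4}\right) + 1 = - \frac{p^{2}}{2} + 1 = 1 - \frac{p^{2}}{2}$)
$D{\left(3,9 \right)} F{\left(A \right)} - 13 = \frac{1 - \frac{\left(\frac{7}{6}\right)^{2}}{2}}{14} - 13 = \frac{1 - \frac{49}{72}}{14} - 13 = \frac{1}{14} \cdot \frac{23}{72} - 13 = \frac{23}{1008} - 13 = - \frac{13081}{1008}$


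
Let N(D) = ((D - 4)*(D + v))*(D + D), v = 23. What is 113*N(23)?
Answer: 4543052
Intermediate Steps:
N(D) = 2*D*(-4 + D)*(23 + D) (N(D) = ((D - 4)*(D + 23))*(D + D) = ((-4 + D)*(23 + D))*(2*D) = 2*D*(-4 + D)*(23 + D))
113*N(23) = 113*(2*23*(-92 + 23² + 19*23)) = 113*(2*23*(-92 + 529 + 437)) = 113*(2*23*874) = 113*40204 = 4543052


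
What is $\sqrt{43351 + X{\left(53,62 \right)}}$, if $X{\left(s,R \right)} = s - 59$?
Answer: $\sqrt{43345} \approx 208.19$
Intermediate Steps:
$X{\left(s,R \right)} = -59 + s$ ($X{\left(s,R \right)} = s - 59 = -59 + s$)
$\sqrt{43351 + X{\left(53,62 \right)}} = \sqrt{43351 + \left(-59 + 53\right)} = \sqrt{43351 - 6} = \sqrt{43345}$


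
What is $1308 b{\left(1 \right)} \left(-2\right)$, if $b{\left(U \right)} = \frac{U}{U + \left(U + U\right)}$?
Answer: $-872$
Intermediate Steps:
$b{\left(U \right)} = \frac{1}{3}$ ($b{\left(U \right)} = \frac{U}{U + 2 U} = \frac{U}{3 U} = U \frac{1}{3 U} = \frac{1}{3}$)
$1308 b{\left(1 \right)} \left(-2\right) = 1308 \cdot \frac{1}{3} \left(-2\right) = 1308 \left(- \frac{2}{3}\right) = -872$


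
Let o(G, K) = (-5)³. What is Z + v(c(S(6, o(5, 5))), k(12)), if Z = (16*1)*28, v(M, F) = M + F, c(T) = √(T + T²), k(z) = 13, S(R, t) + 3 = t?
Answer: 461 + 8*√254 ≈ 588.50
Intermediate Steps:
o(G, K) = -125
S(R, t) = -3 + t
v(M, F) = F + M
Z = 448 (Z = 16*28 = 448)
Z + v(c(S(6, o(5, 5))), k(12)) = 448 + (13 + √((-3 - 125)*(1 + (-3 - 125)))) = 448 + (13 + √(-128*(1 - 128))) = 448 + (13 + √(-128*(-127))) = 448 + (13 + √16256) = 448 + (13 + 8*√254) = 461 + 8*√254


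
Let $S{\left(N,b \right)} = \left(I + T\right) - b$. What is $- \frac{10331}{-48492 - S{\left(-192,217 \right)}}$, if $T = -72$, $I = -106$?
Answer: $\frac{10331}{48097} \approx 0.2148$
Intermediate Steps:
$S{\left(N,b \right)} = -178 - b$ ($S{\left(N,b \right)} = \left(-106 - 72\right) - b = -178 - b$)
$- \frac{10331}{-48492 - S{\left(-192,217 \right)}} = - \frac{10331}{-48492 - \left(-178 - 217\right)} = - \frac{10331}{-48492 - -395} = - \frac{10331}{-48492 + 395} = - \frac{10331}{-48097} = \left(-10331\right) \left(- \frac{1}{48097}\right) = \frac{10331}{48097}$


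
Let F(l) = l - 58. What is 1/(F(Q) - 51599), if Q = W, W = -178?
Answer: -1/51835 ≈ -1.9292e-5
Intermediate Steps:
Q = -178
F(l) = -58 + l
1/(F(Q) - 51599) = 1/((-58 - 178) - 51599) = 1/(-236 - 51599) = 1/(-51835) = -1/51835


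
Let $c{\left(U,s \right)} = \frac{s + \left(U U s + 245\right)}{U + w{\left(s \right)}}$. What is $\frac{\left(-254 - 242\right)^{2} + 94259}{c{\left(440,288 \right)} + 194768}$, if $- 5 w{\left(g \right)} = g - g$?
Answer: $\frac{49907000}{47151751} \approx 1.0584$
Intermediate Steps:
$w{\left(g \right)} = 0$ ($w{\left(g \right)} = - \frac{g - g}{5} = \left(- \frac{1}{5}\right) 0 = 0$)
$c{\left(U,s \right)} = \frac{245 + s + s U^{2}}{U}$ ($c{\left(U,s \right)} = \frac{s + \left(U U s + 245\right)}{U + 0} = \frac{s + \left(U^{2} s + 245\right)}{U} = \frac{s + \left(s U^{2} + 245\right)}{U} = \frac{s + \left(245 + s U^{2}\right)}{U} = \frac{245 + s + s U^{2}}{U}$)
$\frac{\left(-254 - 242\right)^{2} + 94259}{c{\left(440,288 \right)} + 194768} = \frac{\left(-254 - 242\right)^{2} + 94259}{\frac{245 + 288 + 288 \cdot 440^{2}}{440} + 194768} = \frac{\left(-496\right)^{2} + 94259}{\frac{245 + 288 + 288 \cdot 193600}{440} + 194768} = \frac{246016 + 94259}{\frac{245 + 288 + 55756800}{440} + 194768} = \frac{340275}{\frac{1}{440} \cdot 55757333 + 194768} = \frac{340275}{\frac{55757333}{440} + 194768} = \frac{340275}{\frac{141455253}{440}} = 340275 \cdot \frac{440}{141455253} = \frac{49907000}{47151751}$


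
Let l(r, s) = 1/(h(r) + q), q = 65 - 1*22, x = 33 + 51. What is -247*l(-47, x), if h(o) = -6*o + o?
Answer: -247/278 ≈ -0.88849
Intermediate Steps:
h(o) = -5*o
x = 84
q = 43 (q = 65 - 22 = 43)
l(r, s) = 1/(43 - 5*r) (l(r, s) = 1/(-5*r + 43) = 1/(43 - 5*r))
-247*l(-47, x) = -(-247)/(-43 + 5*(-47)) = -(-247)/(-43 - 235) = -(-247)/(-278) = -(-247)*(-1)/278 = -247*1/278 = -247/278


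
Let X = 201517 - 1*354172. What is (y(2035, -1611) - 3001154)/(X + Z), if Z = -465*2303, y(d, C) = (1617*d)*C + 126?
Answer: 5304149573/1223550 ≈ 4335.0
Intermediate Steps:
y(d, C) = 126 + 1617*C*d (y(d, C) = 1617*C*d + 126 = 126 + 1617*C*d)
X = -152655 (X = 201517 - 354172 = -152655)
Z = -1070895
(y(2035, -1611) - 3001154)/(X + Z) = ((126 + 1617*(-1611)*2035) - 3001154)/(-152655 - 1070895) = ((126 - 5301148545) - 3001154)/(-1223550) = (-5301148419 - 3001154)*(-1/1223550) = -5304149573*(-1/1223550) = 5304149573/1223550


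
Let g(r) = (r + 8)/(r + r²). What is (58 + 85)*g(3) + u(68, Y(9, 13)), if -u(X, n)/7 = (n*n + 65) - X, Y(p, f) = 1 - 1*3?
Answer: 1489/12 ≈ 124.08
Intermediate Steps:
Y(p, f) = -2 (Y(p, f) = 1 - 3 = -2)
g(r) = (8 + r)/(r + r²)
u(X, n) = -455 - 7*n² + 7*X (u(X, n) = -7*((n*n + 65) - X) = -7*((n² + 65) - X) = -7*((65 + n²) - X) = -7*(65 + n² - X) = -455 - 7*n² + 7*X)
(58 + 85)*g(3) + u(68, Y(9, 13)) = (58 + 85)*((8 + 3)/(3*(1 + 3))) + (-455 - 7*(-2)² + 7*68) = 143*((⅓)*11/4) + (-455 - 7*4 + 476) = 143*((⅓)*(¼)*11) + (-455 - 28 + 476) = 143*(11/12) - 7 = 1573/12 - 7 = 1489/12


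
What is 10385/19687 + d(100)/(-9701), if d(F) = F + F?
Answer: 96807485/190983587 ≈ 0.50689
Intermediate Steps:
d(F) = 2*F
10385/19687 + d(100)/(-9701) = 10385/19687 + (2*100)/(-9701) = 10385*(1/19687) + 200*(-1/9701) = 10385/19687 - 200/9701 = 96807485/190983587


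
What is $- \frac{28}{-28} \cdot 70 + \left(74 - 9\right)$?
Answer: $135$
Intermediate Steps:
$- \frac{28}{-28} \cdot 70 + \left(74 - 9\right) = \left(-28\right) \left(- \frac{1}{28}\right) 70 + \left(74 - 9\right) = 1 \cdot 70 + 65 = 70 + 65 = 135$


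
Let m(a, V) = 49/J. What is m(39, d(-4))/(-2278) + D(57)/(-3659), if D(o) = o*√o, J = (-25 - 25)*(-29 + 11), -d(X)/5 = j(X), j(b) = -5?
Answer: -49/2050200 - 57*√57/3659 ≈ -0.11764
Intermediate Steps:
d(X) = 25 (d(X) = -5*(-5) = 25)
J = 900 (J = -50*(-18) = 900)
D(o) = o^(3/2)
m(a, V) = 49/900
m(39, d(-4))/(-2278) + D(57)/(-3659) = (49/900)/(-2278) + 57^(3/2)/(-3659) = (49/900)*(-1/2278) + (57*√57)*(-1/3659) = -49/2050200 - 57*√57/3659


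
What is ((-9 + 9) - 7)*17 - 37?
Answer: -156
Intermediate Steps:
((-9 + 9) - 7)*17 - 37 = (0 - 7)*17 - 37 = -7*17 - 37 = -119 - 37 = -156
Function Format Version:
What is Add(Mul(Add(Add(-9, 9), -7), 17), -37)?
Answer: -156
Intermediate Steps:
Add(Mul(Add(Add(-9, 9), -7), 17), -37) = Add(Mul(Add(0, -7), 17), -37) = Add(Mul(-7, 17), -37) = Add(-119, -37) = -156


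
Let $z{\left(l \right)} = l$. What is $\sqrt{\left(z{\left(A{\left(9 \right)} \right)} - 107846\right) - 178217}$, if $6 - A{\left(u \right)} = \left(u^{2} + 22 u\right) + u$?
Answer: $i \sqrt{286345} \approx 535.11 i$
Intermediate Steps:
$A{\left(u \right)} = 6 - u^{2} - 23 u$ ($A{\left(u \right)} = 6 - \left(\left(u^{2} + 22 u\right) + u\right) = 6 - \left(u^{2} + 23 u\right) = 6 - u^{2} - 23 u$)
$\sqrt{\left(z{\left(A{\left(9 \right)} \right)} - 107846\right) - 178217} = \sqrt{\left(\left(6 - 9^{2} - 207\right) - 107846\right) - 178217} = \sqrt{\left(\left(6 - 81 - 207\right) - 107846\right) - 178217} = \sqrt{\left(-282 - 107846\right) - 178217} = \sqrt{-108128 - 178217} = \sqrt{-286345} = i \sqrt{286345}$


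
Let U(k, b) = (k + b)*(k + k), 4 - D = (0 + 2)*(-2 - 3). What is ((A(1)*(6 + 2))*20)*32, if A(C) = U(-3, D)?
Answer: -337920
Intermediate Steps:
D = 14 (D = 4 - (0 + 2)*(-2 - 3) = 4 - 2*(-5) = 4 - 1*(-10) = 4 + 10 = 14)
U(k, b) = 2*k*(b + k) (U(k, b) = (b + k)*(2*k) = 2*k*(b + k))
A(C) = -66 (A(C) = 2*(-3)*(14 - 3) = 2*(-3)*11 = -66)
((A(1)*(6 + 2))*20)*32 = (-66*(6 + 2)*20)*32 = (-66*8*20)*32 = -528*20*32 = -10560*32 = -337920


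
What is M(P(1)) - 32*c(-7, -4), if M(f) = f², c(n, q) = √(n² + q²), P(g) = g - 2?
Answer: 1 - 32*√65 ≈ -256.99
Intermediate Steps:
P(g) = -2 + g
M(P(1)) - 32*c(-7, -4) = (-2 + 1)² - 32*√((-7)² + (-4)²) = (-1)² - 32*√(49 + 16) = 1 - 32*√65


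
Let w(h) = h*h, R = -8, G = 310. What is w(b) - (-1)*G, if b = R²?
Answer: 4406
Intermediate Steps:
b = 64 (b = (-8)² = 64)
w(h) = h²
w(b) - (-1)*G = 64² - (-1)*310 = 4096 - 1*(-310) = 4096 + 310 = 4406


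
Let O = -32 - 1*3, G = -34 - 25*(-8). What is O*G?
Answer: -5810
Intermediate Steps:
G = 166 (G = -34 + 200 = 166)
O = -35 (O = -32 - 3 = -35)
O*G = -35*166 = -5810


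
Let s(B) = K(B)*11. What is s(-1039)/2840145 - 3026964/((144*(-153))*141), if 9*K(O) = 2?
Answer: 21709657231/22280162940 ≈ 0.97439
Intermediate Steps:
K(O) = 2/9 (K(O) = (⅑)*2 = 2/9)
s(B) = 22/9 (s(B) = (2/9)*11 = 22/9)
s(-1039)/2840145 - 3026964/((144*(-153))*141) = (22/9)/2840145 - 3026964/((144*(-153))*141) = (22/9)*(1/2840145) - 3026964/((-22032*141)) = 2/2323755 - 3026964/(-3106512) = 2/2323755 - 3026964*(-1/3106512) = 2/2323755 + 252247/258876 = 21709657231/22280162940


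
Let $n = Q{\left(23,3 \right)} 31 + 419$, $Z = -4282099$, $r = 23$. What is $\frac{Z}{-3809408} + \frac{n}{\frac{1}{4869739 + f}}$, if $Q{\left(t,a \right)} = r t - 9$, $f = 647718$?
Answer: $\frac{347620751337888883}{3809408} \approx 9.1253 \cdot 10^{10}$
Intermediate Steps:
$Q{\left(t,a \right)} = -9 + 23 t$ ($Q{\left(t,a \right)} = 23 t - 9 = -9 + 23 t$)
$n = 16539$ ($n = \left(-9 + 23 \cdot 23\right) 31 + 419 = \left(-9 + 529\right) 31 + 419 = 520 \cdot 31 + 419 = 16120 + 419 = 16539$)
$\frac{Z}{-3809408} + \frac{n}{\frac{1}{4869739 + f}} = - \frac{4282099}{-3809408} + \frac{16539}{\frac{1}{4869739 + 647718}} = \left(-4282099\right) \left(- \frac{1}{3809408}\right) + \frac{16539}{\frac{1}{5517457}} = \frac{4282099}{3809408} + 16539 \frac{1}{\frac{1}{5517457}} = \frac{4282099}{3809408} + 16539 \cdot 5517457 = \frac{4282099}{3809408} + 91253221323 = \frac{347620751337888883}{3809408}$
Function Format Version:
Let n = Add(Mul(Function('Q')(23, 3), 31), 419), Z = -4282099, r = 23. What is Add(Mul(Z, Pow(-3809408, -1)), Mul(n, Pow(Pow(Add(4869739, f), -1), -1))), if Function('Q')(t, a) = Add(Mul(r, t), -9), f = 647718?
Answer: Rational(347620751337888883, 3809408) ≈ 9.1253e+10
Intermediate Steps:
Function('Q')(t, a) = Add(-9, Mul(23, t)) (Function('Q')(t, a) = Add(Mul(23, t), -9) = Add(-9, Mul(23, t)))
n = 16539 (n = Add(Mul(Add(-9, Mul(23, 23)), 31), 419) = Add(Mul(Add(-9, 529), 31), 419) = Add(Mul(520, 31), 419) = Add(16120, 419) = 16539)
Add(Mul(Z, Pow(-3809408, -1)), Mul(n, Pow(Pow(Add(4869739, f), -1), -1))) = Add(Mul(-4282099, Pow(-3809408, -1)), Mul(16539, Pow(Pow(Add(4869739, 647718), -1), -1))) = Add(Mul(-4282099, Rational(-1, 3809408)), Mul(16539, Pow(Pow(5517457, -1), -1))) = Add(Rational(4282099, 3809408), Mul(16539, Pow(Rational(1, 5517457), -1))) = Add(Rational(4282099, 3809408), Mul(16539, 5517457)) = Add(Rational(4282099, 3809408), 91253221323) = Rational(347620751337888883, 3809408)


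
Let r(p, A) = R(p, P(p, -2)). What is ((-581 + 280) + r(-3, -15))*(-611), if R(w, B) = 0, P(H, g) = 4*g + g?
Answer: 183911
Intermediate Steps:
P(H, g) = 5*g
r(p, A) = 0
((-581 + 280) + r(-3, -15))*(-611) = ((-581 + 280) + 0)*(-611) = (-301 + 0)*(-611) = -301*(-611) = 183911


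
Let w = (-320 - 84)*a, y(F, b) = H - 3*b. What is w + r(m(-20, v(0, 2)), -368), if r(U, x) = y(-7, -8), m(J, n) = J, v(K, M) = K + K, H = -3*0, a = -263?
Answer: 106276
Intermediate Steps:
H = 0
y(F, b) = -3*b (y(F, b) = 0 - 3*b = -3*b)
v(K, M) = 2*K
r(U, x) = 24 (r(U, x) = -3*(-8) = 24)
w = 106252 (w = (-320 - 84)*(-263) = -404*(-263) = 106252)
w + r(m(-20, v(0, 2)), -368) = 106252 + 24 = 106276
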